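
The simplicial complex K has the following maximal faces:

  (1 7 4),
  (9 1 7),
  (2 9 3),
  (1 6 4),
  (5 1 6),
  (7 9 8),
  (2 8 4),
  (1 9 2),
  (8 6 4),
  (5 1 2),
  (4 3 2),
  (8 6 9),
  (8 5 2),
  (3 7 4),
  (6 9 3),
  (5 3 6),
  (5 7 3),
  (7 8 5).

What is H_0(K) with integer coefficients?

H_0 ≅ Z.

We work with the vertex ordering 1 < 2 < 3 < 4 < 5 < 6 < 7 < 8 < 9. The simplices of K, each written with vertices in increasing order, are:

  0-simplices (9): [1], [2], [3], [4], [5], [6], [7], [8], [9]
  1-simplices (27): (27 of them)
  2-simplices (18): [1,2,5], [1,2,9], [1,4,6], [1,4,7], [1,5,6], [1,7,9], [2,3,4], [2,3,9], [2,4,8], [2,5,8], [3,4,7], [3,5,6], [3,5,7], [3,6,9], [4,6,8], [5,7,8], [6,8,9], [7,8,9]

Hence C_0 ≅ Z^9, C_1 ≅ Z^27, C_2 ≅ Z^18.

∂_1: C_1 → C_0 sends each edge [p,q] (with p < q) to q − p. For instance
  ∂[6,9] = [9] − [6].
As a 9×27 matrix over Z this has rank 8, with invariant factors (1,1,1,1,1,1,1,1).

The boundary map ∂_2: C_2 → C_1 sends each 2-simplex [p,q,r] to [q,r] − [p,r] + [p,q]. For instance
  ∂[2,3,9] = [3,9] − [2,9] + [2,3],
  ∂[2,3,4] = [3,4] − [2,4] + [2,3].
This gives a 27×18 integer matrix of rank 17; reducing to Smith normal form yields diagonal entries (1,1,1,1,1,1,1,1,1,1,1,1,1,1,1,1,1).

Now H_k = ker ∂_k / im ∂_{k+1}, so:

  H_0: rank C_0 − rank ∂_1 = 9 − 8 = 1, and the invariant factors of ∂_1 are all 1, so H_0 = Z.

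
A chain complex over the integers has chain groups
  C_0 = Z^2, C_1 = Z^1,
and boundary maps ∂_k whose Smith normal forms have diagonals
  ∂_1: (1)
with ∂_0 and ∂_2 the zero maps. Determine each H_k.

H_0: b_0 = 2 − 0 − 1 = 1; torsion from ∂_1 factors > 1: none. So H_0 ≅ Z.
H_1: b_1 = 1 − 1 − 0 = 0; torsion from ∂_2 factors > 1: none. So H_1 ≅ 0.

H_0 ≅ Z,  H_1 = 0.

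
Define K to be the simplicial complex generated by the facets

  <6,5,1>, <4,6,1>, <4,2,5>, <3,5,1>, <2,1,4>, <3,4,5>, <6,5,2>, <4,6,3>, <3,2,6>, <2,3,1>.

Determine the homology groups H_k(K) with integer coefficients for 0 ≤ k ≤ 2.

K has 6 vertices, 15 edges, 10 triangles.
rank ∂_0 = 0, rank ∂_1 = 5 ⇒ b_0 = 6 − 0 − 5 = 1; all invariant factors of ∂_1 are 1 so no torsion. So H_0 ≅ Z.
rank ∂_1 = 5, rank ∂_2 = 10 ⇒ b_1 = 15 − 5 − 10 = 0; ∂_2 has invariant factor(s) [2] giving torsion. So H_1 ≅ Z/2.
rank ∂_2 = 10, rank ∂_3 = 0 ⇒ b_2 = 10 − 10 − 0 = 0. So H_2 ≅ 0.

H_0 = Z,  H_1 = Z/2,  H_2 = 0.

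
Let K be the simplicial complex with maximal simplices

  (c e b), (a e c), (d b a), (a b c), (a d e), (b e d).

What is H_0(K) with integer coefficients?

We work with the vertex ordering a < b < c < d < e. The simplices of K, each written with vertices in increasing order, are:

  0-simplices (5): a, b, c, d, e
  1-simplices (9): ab, ac, ad, ae, bc, bd, be, ce, de
  2-simplices (6): abc, abd, ace, ade, bce, bde

Hence C_0 ≅ Z^5, C_1 ≅ Z^9, C_2 ≅ Z^6.

∂_1: C_1 → C_0 maps an edge to its endpoints' difference, ∂[p,q] = q − p. For instance
  ∂ab = b − a.
As a 5×9 matrix over Z this has rank 4, with invariant factors (1,1,1,1).

The boundary map ∂_2: C_2 → C_1 acts by ∂[p,q,r] = [q,r] − [p,r] + [p,q]. For instance
  ∂bce = ce − be + bc,
  ∂ade = de − ae + ad.
As a 9×6 matrix over Z this has rank 5, with invariant factors (1,1,1,1,1).

Computing H_k = (kernel of ∂_k) / (image of ∂_{k+1}):

  H_0: rank C_0 − rank ∂_1 = 5 − 4 = 1, and the invariant factors of ∂_1 are all 1, so H_0 = Z.

(K is a triangulation of the 2-sphere S^2.)

H_0 ≅ Z.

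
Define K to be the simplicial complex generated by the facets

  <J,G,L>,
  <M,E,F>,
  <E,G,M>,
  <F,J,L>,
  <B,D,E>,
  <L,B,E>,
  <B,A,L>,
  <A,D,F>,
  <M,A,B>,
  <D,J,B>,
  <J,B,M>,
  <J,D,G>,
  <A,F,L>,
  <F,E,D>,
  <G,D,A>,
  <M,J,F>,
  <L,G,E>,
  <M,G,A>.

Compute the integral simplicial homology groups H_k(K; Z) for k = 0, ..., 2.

We work with the vertex ordering A < B < D < E < F < G < J < L < M. The simplices of K, each written with vertices in increasing order, are:

  0-simplices (9): A, B, D, E, F, G, J, L, M
  1-simplices (27): AB, AD, AF, AG, AL, AM, BD, BE, BJ, BL, BM, DE, DF, DG, DJ, EF, EG, EL, EM, FJ, FL, FM, GJ, GL, GM, JL, JM
  2-simplices (18): ABL, ABM, ADF, ADG, AFL, AGM, BDE, BDJ, BEL, BJM, DEF, DGJ, EFM, EGL, EGM, FJL, FJM, GJL

giving chain groups C_0 ≅ Z^9, C_1 ≅ Z^27, C_2 ≅ Z^18.

Boundary ∂_1: C_1 → C_0 is given by ∂[p,q] = [q] − [p]. For instance
  ∂AL = L − A.
As a 9×27 matrix over Z this has rank 8, with invariant factors (1,1,1,1,1,1,1,1).

Boundary ∂_2: C_2 → C_1 acts by ∂[p,q,r] = [q,r] − [p,r] + [p,q]. For instance
  ∂DGJ = GJ − DJ + DG,
  ∂AFL = FL − AL + AF.
The resulting 27×18 matrix has rank 17, and its Smith normal form has invariant factors (1,1,1,1,1,1,1,1,1,1,1,1,1,1,1,1,1).

Reading off H_k = ker ∂_k / im ∂_{k+1}:

  H_0: rank C_0 − rank ∂_1 = 9 − 8 = 1, and the invariant factors of ∂_1 are all 1, so H_0 ≅ Z.
  H_1: rank ker ∂_1 − rank ∂_2 = (27 − 8) − 17 = 2, and the invariant factors of ∂_2 are all 1, so H_1 ≅ Z^2.
  H_2: rank ker ∂_2 − rank ∂_3 = (18 − 17) − 0 = 1, and there is no ∂_3, so H_2 ≅ Z.

(K is a triangulation of the torus T^2.)

H_0 = Z,  H_1 = Z^2,  H_2 = Z.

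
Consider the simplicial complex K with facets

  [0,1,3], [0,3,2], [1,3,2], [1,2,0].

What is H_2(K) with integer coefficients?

H_2 ≅ Z.

We work with the vertex ordering 0 < 1 < 2 < 3. The simplices of K, each written with vertices in increasing order, are:

  0-simplices (4): [0], [1], [2], [3]
  1-simplices (6): [0,1], [0,2], [0,3], [1,2], [1,3], [2,3]
  2-simplices (4): [0,1,2], [0,1,3], [0,2,3], [1,2,3]

so the chain groups are C_0 ≅ Z^4, C_1 ≅ Z^6, C_2 ≅ Z^4.

∂_1: C_1 → C_0 is given by ∂[p,q] = [q] − [p]. For instance
  ∂[1,3] = [3] − [1].
This gives a 4×6 integer matrix of rank 3; reducing to Smith normal form yields diagonal entries (1,1,1).

Boundary ∂_2: C_2 → C_1 sends each 2-simplex [p,q,r] to [q,r] − [p,r] + [p,q]. For instance
  ∂[1,2,3] = [2,3] − [1,3] + [1,2],
  ∂[0,2,3] = [2,3] − [0,3] + [0,2].
As a 6×4 matrix over Z this has rank 3, with invariant factors (1,1,1).

From H_k ≅ ker(∂_k) / im(∂_{k+1}) we obtain:

  H_2: rank ker ∂_2 − rank ∂_3 = (4 − 3) − 0 = 1, and there is no ∂_3, so H_2 ≅ Z.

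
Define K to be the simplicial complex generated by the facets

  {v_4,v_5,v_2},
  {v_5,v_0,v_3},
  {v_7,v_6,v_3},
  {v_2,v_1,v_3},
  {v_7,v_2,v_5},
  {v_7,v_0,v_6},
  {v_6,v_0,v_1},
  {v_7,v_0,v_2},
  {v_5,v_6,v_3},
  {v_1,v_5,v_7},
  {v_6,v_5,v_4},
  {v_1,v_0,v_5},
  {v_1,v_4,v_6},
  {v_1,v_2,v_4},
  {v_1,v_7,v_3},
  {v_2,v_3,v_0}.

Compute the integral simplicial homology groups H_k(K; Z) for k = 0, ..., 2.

Order the vertices as v_0 < v_1 < v_2 < v_3 < v_4 < v_5 < v_6 < v_7. Listing each simplex with vertices in this order, K has dimension 2 with simplices:

  0-simplices (8): [v_0], [v_1], [v_2], [v_3], [v_4], [v_5], [v_6], [v_7]
  1-simplices (24): (24 of them)
  2-simplices (16): (16 of them)

Hence C_0 ≅ Z^8, C_1 ≅ Z^24, C_2 ≅ Z^16.

The boundary map ∂_1: C_1 → C_0 sends each edge [p,q] (with p < q) to q − p. For instance
  ∂[v_5,v_6] = [v_6] − [v_5].
The resulting 8×24 matrix has rank 7, and its Smith normal form has invariant factors (1,1,1,1,1,1,1).

The boundary map ∂_2: C_2 → C_1 sends each 2-simplex [p,q,r] to [q,r] − [p,r] + [p,q]. For instance
  ∂[v_1,v_3,v_7] = [v_3,v_7] − [v_1,v_7] + [v_1,v_3],
  ∂[v_0,v_2,v_7] = [v_2,v_7] − [v_0,v_7] + [v_0,v_2].
This gives a 24×16 integer matrix of rank 15; reducing to Smith normal form yields diagonal entries (1,1,1,1,1,1,1,1,1,1,1,1,1,1,1).

Reading off H_k = ker ∂_k / im ∂_{k+1}:

  H_0: rank C_0 − rank ∂_1 = 8 − 7 = 1, and the invariant factors of ∂_1 are all 1, so H_0 ≅ Z.
  H_1: rank ker ∂_1 − rank ∂_2 = (24 − 7) − 15 = 2, and the invariant factors of ∂_2 are all 1, so H_1 ≅ Z^2.
  H_2: rank ker ∂_2 − rank ∂_3 = (16 − 15) − 0 = 1, and there is no ∂_3, so H_2 ≅ Z.

H_0 ≅ Z,  H_1 ≅ Z^2,  H_2 ≅ Z.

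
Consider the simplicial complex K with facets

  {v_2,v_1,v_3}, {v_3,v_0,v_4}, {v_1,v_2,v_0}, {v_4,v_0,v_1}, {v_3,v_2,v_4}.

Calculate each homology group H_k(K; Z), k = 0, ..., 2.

H_0 = Z,  H_1 = Z,  H_2 = 0.

Take the total order v_0 < v_1 < v_2 < v_3 < v_4 on the vertex set. Then K (dimension 2) consists of the simplices:

  0-simplices (5): [v_0], [v_1], [v_2], [v_3], [v_4]
  1-simplices (10): [v_0,v_1], [v_0,v_2], [v_0,v_3], [v_0,v_4], [v_1,v_2], [v_1,v_3], [v_1,v_4], [v_2,v_3], [v_2,v_4], [v_3,v_4]
  2-simplices (5): [v_0,v_1,v_2], [v_0,v_1,v_4], [v_0,v_3,v_4], [v_1,v_2,v_3], [v_2,v_3,v_4]

so the chain groups are C_0 ≅ Z^5, C_1 ≅ Z^10, C_2 ≅ Z^5.

Boundary ∂_1: C_1 → C_0 is given by ∂[p,q] = [q] − [p]. For instance
  ∂[v_2,v_3] = [v_3] − [v_2].
This gives a 5×10 integer matrix of rank 4; reducing to Smith normal form yields diagonal entries (1,1,1,1).

∂_2: C_2 → C_1 sends each 2-simplex [p,q,r] to [q,r] − [p,r] + [p,q]. For instance
  ∂[v_1,v_2,v_3] = [v_2,v_3] − [v_1,v_3] + [v_1,v_2],
  ∂[v_0,v_1,v_2] = [v_1,v_2] − [v_0,v_2] + [v_0,v_1].
This gives a 10×5 integer matrix of rank 5; reducing to Smith normal form yields diagonal entries (1,1,1,1,1).

Computing H_k = (kernel of ∂_k) / (image of ∂_{k+1}):

  H_0: rank C_0 − rank ∂_1 = 5 − 4 = 1, and the invariant factors of ∂_1 are all 1, so H_0 = Z.
  H_1: rank ker ∂_1 − rank ∂_2 = (10 − 4) − 5 = 1, and the invariant factors of ∂_2 are all 1, so H_1 = Z.
  H_2: rank ker ∂_2 − rank ∂_3 = (5 − 5) − 0 = 0, and there is no ∂_3, so H_2 = 0.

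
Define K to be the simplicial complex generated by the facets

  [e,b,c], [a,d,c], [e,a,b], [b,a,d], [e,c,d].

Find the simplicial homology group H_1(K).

Order the vertices as a < b < c < d < e. Listing each simplex with vertices in this order, K has dimension 2 with simplices:

  0-simplices (5): a, b, c, d, e
  1-simplices (10): ab, ac, ad, ae, bc, bd, be, cd, ce, de
  2-simplices (5): abd, abe, acd, bce, cde

Hence C_0 ≅ Z^5, C_1 ≅ Z^10, C_2 ≅ Z^5.

∂_1: C_1 → C_0 is given by ∂[p,q] = [q] − [p]. For instance
  ∂cd = d − c.
This gives a 5×10 integer matrix of rank 4; reducing to Smith normal form yields diagonal entries (1,1,1,1).

Boundary ∂_2: C_2 → C_1 sends each 2-simplex [p,q,r] to [q,r] − [p,r] + [p,q]. For instance
  ∂bce = ce − be + bc,
  ∂cde = de − ce + cd.
As a 10×5 matrix over Z this has rank 5, with invariant factors (1,1,1,1,1).

Reading off H_k = ker ∂_k / im ∂_{k+1}:

  H_1: rank ker ∂_1 − rank ∂_2 = (10 − 4) − 5 = 1, and the invariant factors of ∂_2 are all 1, so H_1 ≅ Z.

H_1 ≅ Z.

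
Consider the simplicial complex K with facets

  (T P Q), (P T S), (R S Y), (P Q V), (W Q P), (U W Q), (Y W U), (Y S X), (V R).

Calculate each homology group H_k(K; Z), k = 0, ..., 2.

H_0 = Z,  H_1 = Z^2,  H_2 = 0.

Fix the vertex order P < Q < R < S < T < U < V < W < X < Y and write every simplex with vertices in increasing order. Then dim K = 2 and the simplices of K are:

  0-simplices (10): P, Q, R, S, T, U, V, W, X, Y
  1-simplices (19): PQ, PS, PT, PV, PW, QT, QU, QV, QW, RS, RV, RY, ST, SX, SY, UW, UY, WY, XY
  2-simplices (8): PQT, PQV, PQW, PST, QUW, RSY, SXY, UWY

so the chain groups are C_0 ≅ Z^10, C_1 ≅ Z^19, C_2 ≅ Z^8.

Boundary ∂_1: C_1 → C_0 maps an edge to its endpoints' difference, ∂[p,q] = q − p.
As a 10×19 matrix over Z this has rank 9, with invariant factors (1,1,1,1,1,1,1,1,1).

The boundary map ∂_2: C_2 → C_1 sends each 2-simplex [p,q,r] to [q,r] − [p,r] + [p,q]. For instance
  ∂UWY = WY − UY + UW,
  ∂QUW = UW − QW + QU.
The 19×8 boundary matrix has rank 8 and Smith normal form diag(1,1,1,1,1,1,1,1).

Computing H_k = (kernel of ∂_k) / (image of ∂_{k+1}):

  H_0: rank C_0 − rank ∂_1 = 10 − 9 = 1, and the invariant factors of ∂_1 are all 1, so H_0 ≅ Z.
  H_1: rank ker ∂_1 − rank ∂_2 = (19 − 9) − 8 = 2, and the invariant factors of ∂_2 are all 1, so H_1 ≅ Z^2.
  H_2: rank ker ∂_2 − rank ∂_3 = (8 − 8) − 0 = 0, and there is no ∂_3, so H_2 ≅ 0.

As a check, the Euler characteristic is 10 − 19 + 8 = -1, which agrees with 1 − 2 + 0 = -1.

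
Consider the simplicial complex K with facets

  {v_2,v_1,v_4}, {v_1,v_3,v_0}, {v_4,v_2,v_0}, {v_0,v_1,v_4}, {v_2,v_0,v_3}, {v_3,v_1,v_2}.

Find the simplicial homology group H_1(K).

K has 5 vertices, 9 edges, 6 triangles.
rank ∂_1 = 4, rank ∂_2 = 5 ⇒ b_1 = 9 − 4 − 5 = 0; all invariant factors of ∂_2 are 1 so no torsion. So H_1 = 0.

H_1 ≅ 0.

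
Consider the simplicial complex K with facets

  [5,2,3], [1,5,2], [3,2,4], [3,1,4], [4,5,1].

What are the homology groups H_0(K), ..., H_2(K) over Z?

H_0 = Z,  H_1 = Z,  H_2 = 0.

Take the total order 1 < 2 < 3 < 4 < 5 on the vertex set. Then K (dimension 2) consists of the simplices:

  0-simplices (5): [1], [2], [3], [4], [5]
  1-simplices (10): [1,2], [1,3], [1,4], [1,5], [2,3], [2,4], [2,5], [3,4], [3,5], [4,5]
  2-simplices (5): [1,2,5], [1,3,4], [1,4,5], [2,3,4], [2,3,5]

giving chain groups C_0 ≅ Z^5, C_1 ≅ Z^10, C_2 ≅ Z^5.

∂_1: C_1 → C_0 sends each edge [p,q] (with p < q) to q − p. For instance
  ∂[2,4] = [4] − [2].
The 5×10 boundary matrix has rank 4 and Smith normal form diag(1,1,1,1).

Boundary ∂_2: C_2 → C_1 sends each 2-simplex [p,q,r] to [q,r] − [p,r] + [p,q]. For instance
  ∂[1,4,5] = [4,5] − [1,5] + [1,4],
  ∂[2,3,4] = [3,4] − [2,4] + [2,3].
The 10×5 boundary matrix has rank 5 and Smith normal form diag(1,1,1,1,1).

From H_k ≅ ker(∂_k) / im(∂_{k+1}) we obtain:

  H_0: rank C_0 − rank ∂_1 = 5 − 4 = 1, and the invariant factors of ∂_1 are all 1, so H_0 = Z.
  H_1: rank ker ∂_1 − rank ∂_2 = (10 − 4) − 5 = 1, and the invariant factors of ∂_2 are all 1, so H_1 = Z.
  H_2: rank ker ∂_2 − rank ∂_3 = (5 − 5) − 0 = 0, and there is no ∂_3, so H_2 = 0.

(K is a triangulation of the Möbius band.)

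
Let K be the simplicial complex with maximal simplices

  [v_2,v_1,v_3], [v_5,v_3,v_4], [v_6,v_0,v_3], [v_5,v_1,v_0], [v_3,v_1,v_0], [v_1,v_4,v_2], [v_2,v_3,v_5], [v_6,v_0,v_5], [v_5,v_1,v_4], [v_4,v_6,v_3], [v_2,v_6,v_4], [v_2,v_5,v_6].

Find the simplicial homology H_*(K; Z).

H_0 ≅ Z,  H_1 ≅ Z/2,  H_2 = 0.

We work with the vertex ordering v_0 < v_1 < v_2 < v_3 < v_4 < v_5 < v_6. The simplices of K, each written with vertices in increasing order, are:

  0-simplices (7): [v_0], [v_1], [v_2], [v_3], [v_4], [v_5], [v_6]
  1-simplices (18): (18 of them)
  2-simplices (12): (12 of them)

so the chain groups are C_0 ≅ Z^7, C_1 ≅ Z^18, C_2 ≅ Z^12.

∂_1: C_1 → C_0 maps an edge to its endpoints' difference, ∂[p,q] = q − p.
This gives a 7×18 integer matrix of rank 6; reducing to Smith normal form yields diagonal entries (1,1,1,1,1,1).

Boundary ∂_2: C_2 → C_1 sends each 2-simplex [p,q,r] to [q,r] − [p,r] + [p,q]. For instance
  ∂[v_3,v_4,v_6] = [v_4,v_6] − [v_3,v_6] + [v_3,v_4],
  ∂[v_0,v_5,v_6] = [v_5,v_6] − [v_0,v_6] + [v_0,v_5].
As a 18×12 matrix over Z this has rank 12, with invariant factors (1,1,1,1,1,1,1,1,1,1,1,2).

Now H_k = ker ∂_k / im ∂_{k+1}, so:

  H_0: rank C_0 − rank ∂_1 = 7 − 6 = 1, and the invariant factors of ∂_1 are all 1, so H_0 ≅ Z.
  H_1: rank ker ∂_1 − rank ∂_2 = (18 − 6) − 12 = 0, and ∂_2 has invariant factor 2 > 1, so H_1 ≅ Z/2.
  H_2: rank ker ∂_2 − rank ∂_3 = (12 − 12) − 0 = 0, and there is no ∂_3, so H_2 ≅ 0.

As a check, the Euler characteristic is 7 − 18 + 12 = 1, which agrees with 1 − 0 + 0 = 1.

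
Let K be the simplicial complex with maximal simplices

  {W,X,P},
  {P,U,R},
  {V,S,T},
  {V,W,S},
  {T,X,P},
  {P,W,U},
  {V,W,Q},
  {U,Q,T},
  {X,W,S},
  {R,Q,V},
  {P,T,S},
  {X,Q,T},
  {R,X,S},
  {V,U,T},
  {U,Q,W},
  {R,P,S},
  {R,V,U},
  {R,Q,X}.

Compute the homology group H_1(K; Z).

We work with the vertex ordering P < Q < R < S < T < U < V < W < X. The simplices of K, each written with vertices in increasing order, are:

  0-simplices (9): P, Q, R, S, T, U, V, W, X
  1-simplices (27): PR, PS, PT, PU, PW, PX, QR, QT, QU, QV, QW, QX, RS, RU, RV, RX, ST, SV, SW, SX, TU, TV, TX, UV, UW, VW, WX
  2-simplices (18): PRS, PRU, PST, PTX, PUW, PWX, QRV, QRX, QTU, QTX, QUW, QVW, RSX, RUV, STV, SVW, SWX, TUV

giving chain groups C_0 ≅ Z^9, C_1 ≅ Z^27, C_2 ≅ Z^18.

The boundary map ∂_1: C_1 → C_0 maps an edge to its endpoints' difference, ∂[p,q] = q − p. For instance
  ∂QT = T − Q.
The resulting 9×27 matrix has rank 8, and its Smith normal form has invariant factors (1,1,1,1,1,1,1,1).

Boundary ∂_2: C_2 → C_1 sends each 2-simplex [p,q,r] to [q,r] − [p,r] + [p,q]. For instance
  ∂PRS = RS − PS + PR,
  ∂RUV = UV − RV + RU.
This gives a 27×18 integer matrix of rank 18; reducing to Smith normal form yields diagonal entries (1,1,1,1,1,1,1,1,1,1,1,1,1,1,1,1,1,2).

Reading off H_k = ker ∂_k / im ∂_{k+1}:

  H_1: rank ker ∂_1 − rank ∂_2 = (27 − 8) − 18 = 1, and ∂_2 has invariant factor 2 > 1, so H_1 ≅ Z ⊕ Z/2.

H_1 = Z ⊕ Z/2.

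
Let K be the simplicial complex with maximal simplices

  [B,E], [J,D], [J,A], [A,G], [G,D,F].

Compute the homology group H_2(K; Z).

H_2 = 0.

K has 7 vertices, 7 edges, 1 triangle.
rank ∂_2 = 1, rank ∂_3 = 0 ⇒ b_2 = 1 − 1 − 0 = 0. So H_2 = 0.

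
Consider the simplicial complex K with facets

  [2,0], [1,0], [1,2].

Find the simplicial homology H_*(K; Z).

H_0 ≅ Z,  H_1 ≅ Z.

Order the vertices as 0 < 1 < 2. Listing each simplex with vertices in this order, K has dimension 1 with simplices:

  0-simplices (3): [0], [1], [2]
  1-simplices (3): [0,1], [0,2], [1,2]

Hence C_0 ≅ Z^3, C_1 ≅ Z^3.

∂_1: C_1 → C_0 maps an edge to its endpoints' difference, ∂[p,q] = q − p.
This gives a 3×3 integer matrix of rank 2; reducing to Smith normal form yields diagonal entries (1,1).

From H_k ≅ ker(∂_k) / im(∂_{k+1}) we obtain:

  H_0: rank C_0 − rank ∂_1 = 3 − 2 = 1, and the invariant factors of ∂_1 are all 1, so H_0 ≅ Z.
  H_1: rank ker ∂_1 − rank ∂_2 = (3 − 2) − 0 = 1, and there is no ∂_2, so H_1 ≅ Z.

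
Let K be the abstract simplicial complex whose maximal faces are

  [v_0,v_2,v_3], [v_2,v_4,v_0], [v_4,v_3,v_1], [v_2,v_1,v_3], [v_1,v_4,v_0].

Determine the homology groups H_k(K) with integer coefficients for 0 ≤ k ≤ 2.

Take the total order v_0 < v_1 < v_2 < v_3 < v_4 on the vertex set. Then K (dimension 2) consists of the simplices:

  0-simplices (5): [v_0], [v_1], [v_2], [v_3], [v_4]
  1-simplices (10): [v_0,v_1], [v_0,v_2], [v_0,v_3], [v_0,v_4], [v_1,v_2], [v_1,v_3], [v_1,v_4], [v_2,v_3], [v_2,v_4], [v_3,v_4]
  2-simplices (5): [v_0,v_1,v_4], [v_0,v_2,v_3], [v_0,v_2,v_4], [v_1,v_2,v_3], [v_1,v_3,v_4]

so the chain groups are C_0 ≅ Z^5, C_1 ≅ Z^10, C_2 ≅ Z^5.

Boundary ∂_1: C_1 → C_0 is given by ∂[p,q] = [q] − [p]. For instance
  ∂[v_2,v_3] = [v_3] − [v_2].
The resulting 5×10 matrix has rank 4, and its Smith normal form has invariant factors (1,1,1,1).

∂_2: C_2 → C_1 sends each 2-simplex [p,q,r] to [q,r] − [p,r] + [p,q]. For instance
  ∂[v_0,v_2,v_4] = [v_2,v_4] − [v_0,v_4] + [v_0,v_2],
  ∂[v_0,v_2,v_3] = [v_2,v_3] − [v_0,v_3] + [v_0,v_2].
This gives a 10×5 integer matrix of rank 5; reducing to Smith normal form yields diagonal entries (1,1,1,1,1).

From H_k ≅ ker(∂_k) / im(∂_{k+1}) we obtain:

  H_0: rank C_0 − rank ∂_1 = 5 − 4 = 1, and the invariant factors of ∂_1 are all 1, so H_0 ≅ Z.
  H_1: rank ker ∂_1 − rank ∂_2 = (10 − 4) − 5 = 1, and the invariant factors of ∂_2 are all 1, so H_1 ≅ Z.
  H_2: rank ker ∂_2 − rank ∂_3 = (5 − 5) − 0 = 0, and there is no ∂_3, so H_2 ≅ 0.

H_0 ≅ Z,  H_1 ≅ Z,  H_2 = 0.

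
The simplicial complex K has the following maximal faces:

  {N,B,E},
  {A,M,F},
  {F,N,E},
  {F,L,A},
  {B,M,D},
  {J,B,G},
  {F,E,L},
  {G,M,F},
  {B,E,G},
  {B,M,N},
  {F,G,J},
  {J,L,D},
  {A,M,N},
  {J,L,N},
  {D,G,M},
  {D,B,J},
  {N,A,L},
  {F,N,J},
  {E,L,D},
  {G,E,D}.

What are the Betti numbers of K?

b_0 = 1, b_1 = 1, b_2 = 0.

Take the total order A < B < D < E < F < G < J < L < M < N on the vertex set. Then K (dimension 2) consists of the simplices:

  0-simplices (10): A, B, D, E, F, G, J, L, M, N
  1-simplices (30): AF, AL, AM, AN, BD, BE, BG, BJ, BM, BN, DE, DG, DJ, DL, DM, EF, EG, EL, EN, FG, FJ, FL, FM, FN, GJ, GM, JL, JN, LN, MN
  2-simplices (20): AFL, AFM, ALN, AMN, BDJ, BDM, BEG, BEN, BGJ, BMN, DEG, DEL, DGM, DJL, EFL, EFN, FGJ, FGM, FJN, JLN

so the chain groups are C_0 ≅ Z^10, C_1 ≅ Z^30, C_2 ≅ Z^20.

The boundary map ∂_1: C_1 → C_0 is given by ∂[p,q] = [q] − [p]. For instance
  ∂AL = L − A.
This gives a 10×30 integer matrix of rank 9; reducing to Smith normal form yields diagonal entries (1,1,1,1,1,1,1,1,1).

Boundary ∂_2: C_2 → C_1 maps a triangle to the signed sum of its edges. For instance
  ∂BDJ = DJ − BJ + BD,
  ∂BMN = MN − BN + BM.
This gives a 30×20 integer matrix of rank 20; reducing to Smith normal form yields diagonal entries (1,1,1,1,1,1,1,1,1,1,1,1,1,1,1,1,1,1,1,2).

Reading off H_k = ker ∂_k / im ∂_{k+1}:

  H_0: rank C_0 − rank ∂_1 = 10 − 9 = 1, and the invariant factors of ∂_1 are all 1, so H_0 = Z.
  H_1: rank ker ∂_1 − rank ∂_2 = (30 − 9) − 20 = 1, and ∂_2 has invariant factor 2 > 1, so H_1 = Z ⊕ Z_2.
  H_2: rank ker ∂_2 − rank ∂_3 = (20 − 20) − 0 = 0, and there is no ∂_3, so H_2 = 0.

(K is a triangulation of the Klein bottle.)

Hence the Betti numbers are b_0 = 1, b_1 = 1, b_2 = 0.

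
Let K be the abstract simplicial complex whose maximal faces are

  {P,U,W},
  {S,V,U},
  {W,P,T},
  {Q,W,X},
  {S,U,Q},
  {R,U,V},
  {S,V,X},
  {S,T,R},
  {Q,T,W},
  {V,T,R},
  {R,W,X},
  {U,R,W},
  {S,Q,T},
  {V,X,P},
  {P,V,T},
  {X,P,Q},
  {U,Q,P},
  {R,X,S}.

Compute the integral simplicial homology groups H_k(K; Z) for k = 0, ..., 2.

H_0 = Z,  H_1 = Z × Z/2,  H_2 = 0.

K has 9 vertices, 27 edges, 18 triangles.
rank ∂_0 = 0, rank ∂_1 = 8 ⇒ b_0 = 9 − 0 − 8 = 1; all invariant factors of ∂_1 are 1 so no torsion. So H_0 = Z.
rank ∂_1 = 8, rank ∂_2 = 18 ⇒ b_1 = 27 − 8 − 18 = 1; ∂_2 has invariant factor(s) [2] giving torsion. So H_1 = Z × Z/2.
rank ∂_2 = 18, rank ∂_3 = 0 ⇒ b_2 = 18 − 18 − 0 = 0. So H_2 = 0.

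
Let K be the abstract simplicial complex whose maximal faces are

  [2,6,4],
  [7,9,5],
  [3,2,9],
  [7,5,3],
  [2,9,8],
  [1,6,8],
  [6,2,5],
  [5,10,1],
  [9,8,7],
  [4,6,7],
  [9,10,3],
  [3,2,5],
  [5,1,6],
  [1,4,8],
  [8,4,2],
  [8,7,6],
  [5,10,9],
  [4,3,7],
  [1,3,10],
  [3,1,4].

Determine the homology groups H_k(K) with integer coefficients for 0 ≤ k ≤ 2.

H_0 = Z,  H_1 = Z ⊕ Z/2,  H_2 = 0.

K has 10 vertices, 30 edges, 20 triangles.
rank ∂_0 = 0, rank ∂_1 = 9 ⇒ b_0 = 10 − 0 − 9 = 1; all invariant factors of ∂_1 are 1 so no torsion. So H_0 = Z.
rank ∂_1 = 9, rank ∂_2 = 20 ⇒ b_1 = 30 − 9 − 20 = 1; ∂_2 has invariant factor(s) [2] giving torsion. So H_1 = Z ⊕ Z/2.
rank ∂_2 = 20, rank ∂_3 = 0 ⇒ b_2 = 20 − 20 − 0 = 0. So H_2 = 0.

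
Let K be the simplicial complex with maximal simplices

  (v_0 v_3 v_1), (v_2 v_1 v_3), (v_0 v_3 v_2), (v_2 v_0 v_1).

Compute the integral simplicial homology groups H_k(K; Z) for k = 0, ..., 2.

H_0 = Z,  H_1 = 0,  H_2 = Z.

Order the vertices as v_0 < v_1 < v_2 < v_3. Listing each simplex with vertices in this order, K has dimension 2 with simplices:

  0-simplices (4): [v_0], [v_1], [v_2], [v_3]
  1-simplices (6): [v_0,v_1], [v_0,v_2], [v_0,v_3], [v_1,v_2], [v_1,v_3], [v_2,v_3]
  2-simplices (4): [v_0,v_1,v_2], [v_0,v_1,v_3], [v_0,v_2,v_3], [v_1,v_2,v_3]

Hence C_0 ≅ Z^4, C_1 ≅ Z^6, C_2 ≅ Z^4.

∂_1: C_1 → C_0 maps an edge to its endpoints' difference, ∂[p,q] = q − p. For instance
  ∂[v_1,v_3] = [v_3] − [v_1].
As a 4×6 matrix over Z this has rank 3, with invariant factors (1,1,1).

∂_2: C_2 → C_1 sends each 2-simplex [p,q,r] to [q,r] − [p,r] + [p,q]. For instance
  ∂[v_1,v_2,v_3] = [v_2,v_3] − [v_1,v_3] + [v_1,v_2],
  ∂[v_0,v_1,v_3] = [v_1,v_3] − [v_0,v_3] + [v_0,v_1].
The 6×4 boundary matrix has rank 3 and Smith normal form diag(1,1,1).

Reading off H_k = ker ∂_k / im ∂_{k+1}:

  H_0: rank C_0 − rank ∂_1 = 4 − 3 = 1, and the invariant factors of ∂_1 are all 1, so H_0 ≅ Z.
  H_1: rank ker ∂_1 − rank ∂_2 = (6 − 3) − 3 = 0, and the invariant factors of ∂_2 are all 1, so H_1 ≅ 0.
  H_2: rank ker ∂_2 − rank ∂_3 = (4 − 3) − 0 = 1, and there is no ∂_3, so H_2 ≅ Z.

As a check, the Euler characteristic is 4 − 6 + 4 = 2, which agrees with 1 − 0 + 1 = 2.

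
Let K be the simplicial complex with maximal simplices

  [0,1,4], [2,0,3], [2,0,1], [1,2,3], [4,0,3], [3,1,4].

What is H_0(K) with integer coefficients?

Fix the vertex order 0 < 1 < 2 < 3 < 4 and write every simplex with vertices in increasing order. Then dim K = 2 and the simplices of K are:

  0-simplices (5): [0], [1], [2], [3], [4]
  1-simplices (9): [0,1], [0,2], [0,3], [0,4], [1,2], [1,3], [1,4], [2,3], [3,4]
  2-simplices (6): [0,1,2], [0,1,4], [0,2,3], [0,3,4], [1,2,3], [1,3,4]

giving chain groups C_0 ≅ Z^5, C_1 ≅ Z^9, C_2 ≅ Z^6.

Boundary ∂_1: C_1 → C_0 is given by ∂[p,q] = [q] − [p].
The resulting 5×9 matrix has rank 4, and its Smith normal form has invariant factors (1,1,1,1).

The boundary map ∂_2: C_2 → C_1 acts by ∂[p,q,r] = [q,r] − [p,r] + [p,q]. For instance
  ∂[1,3,4] = [3,4] − [1,4] + [1,3],
  ∂[1,2,3] = [2,3] − [1,3] + [1,2].
The resulting 9×6 matrix has rank 5, and its Smith normal form has invariant factors (1,1,1,1,1).

From H_k ≅ ker(∂_k) / im(∂_{k+1}) we obtain:

  H_0: rank C_0 − rank ∂_1 = 5 − 4 = 1, and the invariant factors of ∂_1 are all 1, so H_0 = Z.

H_0 ≅ Z.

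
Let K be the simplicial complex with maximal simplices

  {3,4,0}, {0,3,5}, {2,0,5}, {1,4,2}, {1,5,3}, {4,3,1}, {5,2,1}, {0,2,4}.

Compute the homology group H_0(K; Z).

H_0 ≅ Z.

Fix the vertex order 0 < 1 < 2 < 3 < 4 < 5 and write every simplex with vertices in increasing order. Then dim K = 2 and the simplices of K are:

  0-simplices (6): [0], [1], [2], [3], [4], [5]
  1-simplices (12): [0,2], [0,3], [0,4], [0,5], [1,2], [1,3], [1,4], [1,5], [2,4], [2,5], [3,4], [3,5]
  2-simplices (8): [0,2,4], [0,2,5], [0,3,4], [0,3,5], [1,2,4], [1,2,5], [1,3,4], [1,3,5]

giving chain groups C_0 ≅ Z^6, C_1 ≅ Z^12, C_2 ≅ Z^8.

∂_1: C_1 → C_0 sends each edge [p,q] (with p < q) to q − p.
The 6×12 boundary matrix has rank 5 and Smith normal form diag(1,1,1,1,1).

Boundary ∂_2: C_2 → C_1 acts by ∂[p,q,r] = [q,r] − [p,r] + [p,q]. For instance
  ∂[1,2,5] = [2,5] − [1,5] + [1,2],
  ∂[0,3,5] = [3,5] − [0,5] + [0,3].
This gives a 12×8 integer matrix of rank 7; reducing to Smith normal form yields diagonal entries (1,1,1,1,1,1,1).

Reading off H_k = ker ∂_k / im ∂_{k+1}:

  H_0: rank C_0 − rank ∂_1 = 6 − 5 = 1, and the invariant factors of ∂_1 are all 1, so H_0 = Z.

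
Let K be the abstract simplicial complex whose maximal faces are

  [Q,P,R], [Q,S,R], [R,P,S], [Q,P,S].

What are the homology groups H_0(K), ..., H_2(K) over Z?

We work with the vertex ordering P < Q < R < S. The simplices of K, each written with vertices in increasing order, are:

  0-simplices (4): P, Q, R, S
  1-simplices (6): PQ, PR, PS, QR, QS, RS
  2-simplices (4): PQR, PQS, PRS, QRS

Hence C_0 ≅ Z^4, C_1 ≅ Z^6, C_2 ≅ Z^4.

Boundary ∂_1: C_1 → C_0 is given by ∂[p,q] = [q] − [p]. For instance
  ∂PR = R − P.
This gives a 4×6 integer matrix of rank 3; reducing to Smith normal form yields diagonal entries (1,1,1).

∂_2: C_2 → C_1 maps a triangle to the signed sum of its edges. For instance
  ∂QRS = RS − QS + QR,
  ∂PQR = QR − PR + PQ.
As a 6×4 matrix over Z this has rank 3, with invariant factors (1,1,1).

From H_k ≅ ker(∂_k) / im(∂_{k+1}) we obtain:

  H_0: rank C_0 − rank ∂_1 = 4 − 3 = 1, and the invariant factors of ∂_1 are all 1, so H_0 ≅ Z.
  H_1: rank ker ∂_1 − rank ∂_2 = (6 − 3) − 3 = 0, and the invariant factors of ∂_2 are all 1, so H_1 ≅ 0.
  H_2: rank ker ∂_2 − rank ∂_3 = (4 − 3) − 0 = 1, and there is no ∂_3, so H_2 ≅ Z.

H_0 = Z,  H_1 = 0,  H_2 = Z.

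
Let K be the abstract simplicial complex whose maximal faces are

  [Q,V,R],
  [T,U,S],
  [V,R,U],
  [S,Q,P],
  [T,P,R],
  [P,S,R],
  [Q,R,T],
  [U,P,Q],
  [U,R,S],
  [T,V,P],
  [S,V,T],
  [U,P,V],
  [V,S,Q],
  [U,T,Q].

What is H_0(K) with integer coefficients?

H_0 = Z.

Fix the vertex order P < Q < R < S < T < U < V and write every simplex with vertices in increasing order. Then dim K = 2 and the simplices of K are:

  0-simplices (7): P, Q, R, S, T, U, V
  1-simplices (21): PQ, PR, PS, PT, PU, PV, QR, QS, QT, QU, QV, RS, RT, RU, RV, ST, SU, SV, TU, TV, UV
  2-simplices (14): PQS, PQU, PRS, PRT, PTV, PUV, QRT, QRV, QSV, QTU, RSU, RUV, STU, STV

so the chain groups are C_0 ≅ Z^7, C_1 ≅ Z^21, C_2 ≅ Z^14.

Boundary ∂_1: C_1 → C_0 sends each edge [p,q] (with p < q) to q − p. For instance
  ∂RV = V − R.
The resulting 7×21 matrix has rank 6, and its Smith normal form has invariant factors (1,1,1,1,1,1).

The boundary map ∂_2: C_2 → C_1 sends each 2-simplex [p,q,r] to [q,r] − [p,r] + [p,q]. For instance
  ∂PTV = TV − PV + PT,
  ∂PRT = RT − PT + PR.
This gives a 21×14 integer matrix of rank 13; reducing to Smith normal form yields diagonal entries (1,1,1,1,1,1,1,1,1,1,1,1,1).

Reading off H_k = ker ∂_k / im ∂_{k+1}:

  H_0: rank C_0 − rank ∂_1 = 7 − 6 = 1, and the invariant factors of ∂_1 are all 1, so H_0 = Z.

(K is a triangulation of the torus T^2.)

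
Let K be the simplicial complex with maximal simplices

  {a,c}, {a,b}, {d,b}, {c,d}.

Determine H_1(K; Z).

H_1 = Z.

Fix the vertex order a < b < c < d and write every simplex with vertices in increasing order. Then dim K = 1 and the simplices of K are:

  0-simplices (4): a, b, c, d
  1-simplices (4): ab, ac, bd, cd

so the chain groups are C_0 ≅ Z^4, C_1 ≅ Z^4.

The boundary map ∂_1: C_1 → C_0 maps an edge to its endpoints' difference, ∂[p,q] = q − p. For instance
  ∂ab = b − a.
The resulting 4×4 matrix has rank 3, and its Smith normal form has invariant factors (1,1,1).

Reading off H_k = ker ∂_k / im ∂_{k+1}:

  H_1: rank ker ∂_1 − rank ∂_2 = (4 − 3) − 0 = 1, and there is no ∂_2, so H_1 = Z.

(K is a triangulation of the circle S^1.)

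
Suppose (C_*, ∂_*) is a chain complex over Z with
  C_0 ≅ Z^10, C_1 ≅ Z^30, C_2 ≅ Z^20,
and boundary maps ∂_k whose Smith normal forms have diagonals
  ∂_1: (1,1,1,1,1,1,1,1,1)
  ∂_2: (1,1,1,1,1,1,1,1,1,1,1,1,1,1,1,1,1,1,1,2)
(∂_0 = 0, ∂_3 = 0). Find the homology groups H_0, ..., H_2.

H_0: b_0 = 10 − 0 − 9 = 1; torsion from ∂_1 factors > 1: none. So H_0 = Z.
H_1: b_1 = 30 − 9 − 20 = 1; torsion from ∂_2 factors > 1: [2]. So H_1 = Z × Z/2.
H_2: b_2 = 20 − 20 − 0 = 0; torsion from ∂_3 factors > 1: none. So H_2 = 0.

H_0 = Z,  H_1 = Z × Z/2,  H_2 = 0.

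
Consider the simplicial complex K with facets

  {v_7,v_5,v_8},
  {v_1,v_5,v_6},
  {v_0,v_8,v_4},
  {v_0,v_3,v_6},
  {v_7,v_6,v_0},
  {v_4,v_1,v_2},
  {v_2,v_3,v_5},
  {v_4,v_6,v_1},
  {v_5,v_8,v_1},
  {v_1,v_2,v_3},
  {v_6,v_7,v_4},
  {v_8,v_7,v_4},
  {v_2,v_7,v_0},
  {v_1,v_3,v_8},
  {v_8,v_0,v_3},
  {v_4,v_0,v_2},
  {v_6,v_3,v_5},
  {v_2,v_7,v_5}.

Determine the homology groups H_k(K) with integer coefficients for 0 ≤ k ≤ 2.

H_0 = Z,  H_1 = Z ⊕ Z/2,  H_2 = 0.

Take the total order v_0 < v_1 < v_2 < v_3 < v_4 < v_5 < v_6 < v_7 < v_8 on the vertex set. Then K (dimension 2) consists of the simplices:

  0-simplices (9): [v_0], [v_1], [v_2], [v_3], [v_4], [v_5], [v_6], [v_7], [v_8]
  1-simplices (27): (27 of them)
  2-simplices (18): (18 of them)

giving chain groups C_0 ≅ Z^9, C_1 ≅ Z^27, C_2 ≅ Z^18.

The boundary map ∂_1: C_1 → C_0 is given by ∂[p,q] = [q] − [p].
As a 9×27 matrix over Z this has rank 8, with invariant factors (1,1,1,1,1,1,1,1).

The boundary map ∂_2: C_2 → C_1 maps a triangle to the signed sum of its edges. For instance
  ∂[v_0,v_4,v_8] = [v_4,v_8] − [v_0,v_8] + [v_0,v_4],
  ∂[v_1,v_3,v_8] = [v_3,v_8] − [v_1,v_8] + [v_1,v_3].
This gives a 27×18 integer matrix of rank 18; reducing to Smith normal form yields diagonal entries (1,1,1,1,1,1,1,1,1,1,1,1,1,1,1,1,1,2).

Computing H_k = (kernel of ∂_k) / (image of ∂_{k+1}):

  H_0: rank C_0 − rank ∂_1 = 9 − 8 = 1, and the invariant factors of ∂_1 are all 1, so H_0 = Z.
  H_1: rank ker ∂_1 − rank ∂_2 = (27 − 8) − 18 = 1, and ∂_2 has invariant factor 2 > 1, so H_1 = Z ⊕ Z/2.
  H_2: rank ker ∂_2 − rank ∂_3 = (18 − 18) − 0 = 0, and there is no ∂_3, so H_2 = 0.

(K is a triangulation of the Klein bottle.)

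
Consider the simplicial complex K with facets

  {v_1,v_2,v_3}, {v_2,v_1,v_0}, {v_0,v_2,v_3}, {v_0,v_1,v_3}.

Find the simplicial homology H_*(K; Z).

H_0 = Z,  H_1 = 0,  H_2 = Z.

Order the vertices as v_0 < v_1 < v_2 < v_3. Listing each simplex with vertices in this order, K has dimension 2 with simplices:

  0-simplices (4): [v_0], [v_1], [v_2], [v_3]
  1-simplices (6): [v_0,v_1], [v_0,v_2], [v_0,v_3], [v_1,v_2], [v_1,v_3], [v_2,v_3]
  2-simplices (4): [v_0,v_1,v_2], [v_0,v_1,v_3], [v_0,v_2,v_3], [v_1,v_2,v_3]

giving chain groups C_0 ≅ Z^4, C_1 ≅ Z^6, C_2 ≅ Z^4.

∂_1: C_1 → C_0 maps an edge to its endpoints' difference, ∂[p,q] = q − p.
This gives a 4×6 integer matrix of rank 3; reducing to Smith normal form yields diagonal entries (1,1,1).

Boundary ∂_2: C_2 → C_1 acts by ∂[p,q,r] = [q,r] − [p,r] + [p,q]. For instance
  ∂[v_0,v_1,v_3] = [v_1,v_3] − [v_0,v_3] + [v_0,v_1],
  ∂[v_1,v_2,v_3] = [v_2,v_3] − [v_1,v_3] + [v_1,v_2].
As a 6×4 matrix over Z this has rank 3, with invariant factors (1,1,1).

From H_k ≅ ker(∂_k) / im(∂_{k+1}) we obtain:

  H_0: rank C_0 − rank ∂_1 = 4 − 3 = 1, and the invariant factors of ∂_1 are all 1, so H_0 ≅ Z.
  H_1: rank ker ∂_1 − rank ∂_2 = (6 − 3) − 3 = 0, and the invariant factors of ∂_2 are all 1, so H_1 ≅ 0.
  H_2: rank ker ∂_2 − rank ∂_3 = (4 − 3) − 0 = 1, and there is no ∂_3, so H_2 ≅ Z.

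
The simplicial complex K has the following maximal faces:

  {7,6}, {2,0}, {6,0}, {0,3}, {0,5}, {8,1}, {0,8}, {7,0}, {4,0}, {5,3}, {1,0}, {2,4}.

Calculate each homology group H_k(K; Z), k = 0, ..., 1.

We work with the vertex ordering 0 < 1 < 2 < 3 < 4 < 5 < 6 < 7 < 8. The simplices of K, each written with vertices in increasing order, are:

  0-simplices (9): [0], [1], [2], [3], [4], [5], [6], [7], [8]
  1-simplices (12): [0,1], [0,2], [0,3], [0,4], [0,5], [0,6], [0,7], [0,8], [1,8], [2,4], [3,5], [6,7]

so the chain groups are C_0 ≅ Z^9, C_1 ≅ Z^12.

The boundary map ∂_1: C_1 → C_0 is given by ∂[p,q] = [q] − [p].
The resulting 9×12 matrix has rank 8, and its Smith normal form has invariant factors (1,1,1,1,1,1,1,1).

Computing H_k = (kernel of ∂_k) / (image of ∂_{k+1}):

  H_0: rank C_0 − rank ∂_1 = 9 − 8 = 1, and the invariant factors of ∂_1 are all 1, so H_0 ≅ Z.
  H_1: rank ker ∂_1 − rank ∂_2 = (12 − 8) − 0 = 4, and there is no ∂_2, so H_1 ≅ Z^4.

As a check, the Euler characteristic is 9 − 12 = -3, which agrees with 1 − 4 = -3.

H_0 ≅ Z,  H_1 ≅ Z^4.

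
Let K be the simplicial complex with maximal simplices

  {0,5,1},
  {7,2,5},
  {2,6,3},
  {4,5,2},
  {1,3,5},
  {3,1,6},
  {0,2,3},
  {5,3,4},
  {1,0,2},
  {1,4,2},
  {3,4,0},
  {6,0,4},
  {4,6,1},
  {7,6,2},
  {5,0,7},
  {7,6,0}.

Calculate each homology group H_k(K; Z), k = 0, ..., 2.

Take the total order 0 < 1 < 2 < 3 < 4 < 5 < 6 < 7 on the vertex set. Then K (dimension 2) consists of the simplices:

  0-simplices (8): [0], [1], [2], [3], [4], [5], [6], [7]
  1-simplices (24): (24 of them)
  2-simplices (16): [0,1,2], [0,1,5], [0,2,3], [0,3,4], [0,4,6], [0,5,7], [0,6,7], [1,2,4], [1,3,5], [1,3,6], [1,4,6], [2,3,6], [2,4,5], [2,5,7], [2,6,7], [3,4,5]

Hence C_0 ≅ Z^8, C_1 ≅ Z^24, C_2 ≅ Z^16.

Boundary ∂_1: C_1 → C_0 is given by ∂[p,q] = [q] − [p].
This gives a 8×24 integer matrix of rank 7; reducing to Smith normal form yields diagonal entries (1,1,1,1,1,1,1).

Boundary ∂_2: C_2 → C_1 maps a triangle to the signed sum of its edges. For instance
  ∂[0,4,6] = [4,6] − [0,6] + [0,4],
  ∂[3,4,5] = [4,5] − [3,5] + [3,4].
The resulting 24×16 matrix has rank 15, and its Smith normal form has invariant factors (1,1,1,1,1,1,1,1,1,1,1,1,1,1,1).

From H_k ≅ ker(∂_k) / im(∂_{k+1}) we obtain:

  H_0: rank C_0 − rank ∂_1 = 8 − 7 = 1, and the invariant factors of ∂_1 are all 1, so H_0 = Z.
  H_1: rank ker ∂_1 − rank ∂_2 = (24 − 7) − 15 = 2, and the invariant factors of ∂_2 are all 1, so H_1 = Z^2.
  H_2: rank ker ∂_2 − rank ∂_3 = (16 − 15) − 0 = 1, and there is no ∂_3, so H_2 = Z.

H_0 ≅ Z,  H_1 ≅ Z^2,  H_2 ≅ Z.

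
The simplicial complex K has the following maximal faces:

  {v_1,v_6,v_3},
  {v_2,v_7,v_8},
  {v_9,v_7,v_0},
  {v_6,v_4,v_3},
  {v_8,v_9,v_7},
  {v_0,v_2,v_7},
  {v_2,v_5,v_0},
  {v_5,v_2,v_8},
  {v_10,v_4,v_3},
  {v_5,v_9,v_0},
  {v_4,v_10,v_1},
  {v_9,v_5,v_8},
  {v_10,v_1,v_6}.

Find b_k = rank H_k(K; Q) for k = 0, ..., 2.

b_0 = 2, b_1 = 1, b_2 = 1.

We work with the vertex ordering v_0 < v_1 < v_2 < v_3 < v_4 < v_5 < v_6 < v_7 < v_8 < v_9 < v_10. The simplices of K, each written with vertices in increasing order, are:

  0-simplices (11): [v_0], [v_1], [v_2], [v_3], [v_4], [v_5], [v_6], [v_7], [v_8], [v_9], [v_10]
  1-simplices (22): (22 of them)
  2-simplices (13): (13 of them)

so the chain groups are C_0 ≅ Z^11, C_1 ≅ Z^22, C_2 ≅ Z^13.

∂_1: C_1 → C_0 is given by ∂[p,q] = [q] − [p].
As a 11×22 matrix over Z this has rank 9, with invariant factors (1,1,1,1,1,1,1,1,1).

The boundary map ∂_2: C_2 → C_1 maps a triangle to the signed sum of its edges. For instance
  ∂[v_0,v_7,v_9] = [v_7,v_9] − [v_0,v_9] + [v_0,v_7],
  ∂[v_2,v_7,v_8] = [v_7,v_8] − [v_2,v_8] + [v_2,v_7].
This gives a 22×13 integer matrix of rank 12; reducing to Smith normal form yields diagonal entries (1,1,1,1,1,1,1,1,1,1,1,1).

Computing H_k = (kernel of ∂_k) / (image of ∂_{k+1}):

  H_0: rank C_0 − rank ∂_1 = 11 − 9 = 2, and the invariant factors of ∂_1 are all 1, so H_0 ≅ Z^2.
  H_1: rank ker ∂_1 − rank ∂_2 = (22 − 9) − 12 = 1, and the invariant factors of ∂_2 are all 1, so H_1 ≅ Z.
  H_2: rank ker ∂_2 − rank ∂_3 = (13 − 12) − 0 = 1, and there is no ∂_3, so H_2 ≅ Z.

Hence the Betti numbers are b_0 = 2, b_1 = 1, b_2 = 1.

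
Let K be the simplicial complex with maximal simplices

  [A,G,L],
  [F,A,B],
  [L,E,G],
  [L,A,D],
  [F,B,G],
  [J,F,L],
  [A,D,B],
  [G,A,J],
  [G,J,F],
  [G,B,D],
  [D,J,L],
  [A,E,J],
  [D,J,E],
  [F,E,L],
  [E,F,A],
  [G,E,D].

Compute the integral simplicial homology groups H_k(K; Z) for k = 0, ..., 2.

H_0 ≅ Z,  H_1 ≅ Z^2,  H_2 ≅ Z.

Take the total order A < B < D < E < F < G < J < L on the vertex set. Then K (dimension 2) consists of the simplices:

  0-simplices (8): A, B, D, E, F, G, J, L
  1-simplices (24): AB, AD, AE, AF, AG, AJ, AL, BD, BF, BG, DE, DG, DJ, DL, EF, EG, EJ, EL, FG, FJ, FL, GJ, GL, JL
  2-simplices (16): ABD, ABF, ADL, AEF, AEJ, AGJ, AGL, BDG, BFG, DEG, DEJ, DJL, EFL, EGL, FGJ, FJL

Hence C_0 ≅ Z^8, C_1 ≅ Z^24, C_2 ≅ Z^16.

∂_1: C_1 → C_0 maps an edge to its endpoints' difference, ∂[p,q] = q − p. For instance
  ∂AF = F − A.
This gives a 8×24 integer matrix of rank 7; reducing to Smith normal form yields diagonal entries (1,1,1,1,1,1,1).

The boundary map ∂_2: C_2 → C_1 acts by ∂[p,q,r] = [q,r] − [p,r] + [p,q]. For instance
  ∂AEJ = EJ − AJ + AE,
  ∂ADL = DL − AL + AD.
The 24×16 boundary matrix has rank 15 and Smith normal form diag(1,1,1,1,1,1,1,1,1,1,1,1,1,1,1).

Computing H_k = (kernel of ∂_k) / (image of ∂_{k+1}):

  H_0: rank C_0 − rank ∂_1 = 8 − 7 = 1, and the invariant factors of ∂_1 are all 1, so H_0 = Z.
  H_1: rank ker ∂_1 − rank ∂_2 = (24 − 7) − 15 = 2, and the invariant factors of ∂_2 are all 1, so H_1 = Z^2.
  H_2: rank ker ∂_2 − rank ∂_3 = (16 − 15) − 0 = 1, and there is no ∂_3, so H_2 = Z.

As a check, the Euler characteristic is 8 − 24 + 16 = 0, which agrees with 1 − 2 + 1 = 0.
(K is a triangulation of the torus T^2.)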